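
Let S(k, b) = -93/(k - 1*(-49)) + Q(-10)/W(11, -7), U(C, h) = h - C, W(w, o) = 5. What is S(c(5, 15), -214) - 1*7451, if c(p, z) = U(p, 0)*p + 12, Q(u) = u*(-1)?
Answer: -89419/12 ≈ -7451.6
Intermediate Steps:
Q(u) = -u
c(p, z) = 12 - p² (c(p, z) = (0 - p)*p + 12 = (-p)*p + 12 = -p² + 12 = 12 - p²)
S(k, b) = 2 - 93/(49 + k) (S(k, b) = -93/(k - 1*(-49)) - 1*(-10)/5 = -93/(k + 49) + 10*(⅕) = -93/(49 + k) + 2 = 2 - 93/(49 + k))
S(c(5, 15), -214) - 1*7451 = (5 + 2*(12 - 1*5²))/(49 + (12 - 1*5²)) - 1*7451 = (5 + 2*(12 - 1*25))/(49 + (12 - 1*25)) - 7451 = (5 + 2*(12 - 25))/(49 + (12 - 25)) - 7451 = (5 + 2*(-13))/(49 - 13) - 7451 = (5 - 26)/36 - 7451 = (1/36)*(-21) - 7451 = -7/12 - 7451 = -89419/12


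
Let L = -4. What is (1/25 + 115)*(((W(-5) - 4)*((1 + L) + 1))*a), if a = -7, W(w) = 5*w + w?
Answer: -1368976/25 ≈ -54759.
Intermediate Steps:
W(w) = 6*w
(1/25 + 115)*(((W(-5) - 4)*((1 + L) + 1))*a) = (1/25 + 115)*(((6*(-5) - 4)*((1 - 4) + 1))*(-7)) = (1/25 + 115)*(((-30 - 4)*(-3 + 1))*(-7)) = 2876*(-34*(-2)*(-7))/25 = 2876*(68*(-7))/25 = (2876/25)*(-476) = -1368976/25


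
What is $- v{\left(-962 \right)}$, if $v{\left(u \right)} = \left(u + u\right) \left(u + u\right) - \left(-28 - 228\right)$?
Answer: $-3702032$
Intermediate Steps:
$v{\left(u \right)} = 256 + 4 u^{2}$ ($v{\left(u \right)} = 2 u 2 u - -256 = 4 u^{2} + 256 = 256 + 4 u^{2}$)
$- v{\left(-962 \right)} = - (256 + 4 \left(-962\right)^{2}) = - (256 + 4 \cdot 925444) = - (256 + 3701776) = \left(-1\right) 3702032 = -3702032$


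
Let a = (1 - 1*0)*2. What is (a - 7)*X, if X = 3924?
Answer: -19620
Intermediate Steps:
a = 2 (a = (1 + 0)*2 = 1*2 = 2)
(a - 7)*X = (2 - 7)*3924 = -5*3924 = -19620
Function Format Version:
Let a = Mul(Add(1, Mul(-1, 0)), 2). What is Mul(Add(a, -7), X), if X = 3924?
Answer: -19620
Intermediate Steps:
a = 2 (a = Mul(Add(1, 0), 2) = Mul(1, 2) = 2)
Mul(Add(a, -7), X) = Mul(Add(2, -7), 3924) = Mul(-5, 3924) = -19620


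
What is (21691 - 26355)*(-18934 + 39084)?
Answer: -93979600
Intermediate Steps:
(21691 - 26355)*(-18934 + 39084) = -4664*20150 = -93979600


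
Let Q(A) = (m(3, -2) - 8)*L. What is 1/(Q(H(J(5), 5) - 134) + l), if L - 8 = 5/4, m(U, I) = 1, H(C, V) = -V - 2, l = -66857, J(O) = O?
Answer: -4/267687 ≈ -1.4943e-5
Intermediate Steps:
H(C, V) = -2 - V
L = 37/4 (L = 8 + 5/4 = 37/4 ≈ 9.2500)
Q(A) = -259/4 (Q(A) = (1 - 8)*(37/4) = -7*37/4 = -259/4)
1/(Q(H(J(5), 5) - 134) + l) = 1/(-259/4 - 66857) = 1/(-267687/4) = -4/267687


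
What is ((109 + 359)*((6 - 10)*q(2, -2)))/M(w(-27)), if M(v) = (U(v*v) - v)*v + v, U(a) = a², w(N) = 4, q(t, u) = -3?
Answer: 1404/253 ≈ 5.5494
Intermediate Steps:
M(v) = v + v*(v⁴ - v) (M(v) = ((v*v)² - v)*v + v = ((v²)² - v)*v + v = (v⁴ - v)*v + v = v*(v⁴ - v) + v = v + v*(v⁴ - v))
((109 + 359)*((6 - 10)*q(2, -2)))/M(w(-27)) = ((109 + 359)*((6 - 10)*(-3)))/((4*(1 + 4⁴ - 1*4))) = (468*(-4*(-3)))/((4*(1 + 256 - 4))) = (468*12)/((4*253)) = 5616/1012 = 5616*(1/1012) = 1404/253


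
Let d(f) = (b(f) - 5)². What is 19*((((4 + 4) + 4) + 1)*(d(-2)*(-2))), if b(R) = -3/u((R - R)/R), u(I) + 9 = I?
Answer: -96824/9 ≈ -10758.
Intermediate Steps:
u(I) = -9 + I
b(R) = ⅓ (b(R) = -3/(-9 + (R - R)/R) = -3/(-9 + 0/R) = -3/(-9 + 0) = -3/(-9) = -3*(-⅑) = ⅓)
d(f) = 196/9 (d(f) = (⅓ - 5)² = (-14/3)² = 196/9)
19*((((4 + 4) + 4) + 1)*(d(-2)*(-2))) = 19*((((4 + 4) + 4) + 1)*((196/9)*(-2))) = 19*(((8 + 4) + 1)*(-392/9)) = 19*((12 + 1)*(-392/9)) = 19*(13*(-392/9)) = 19*(-5096/9) = -96824/9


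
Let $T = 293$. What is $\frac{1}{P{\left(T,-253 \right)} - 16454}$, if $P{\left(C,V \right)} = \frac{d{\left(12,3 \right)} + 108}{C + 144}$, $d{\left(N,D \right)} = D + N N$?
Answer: $- \frac{437}{7190143} \approx -6.0778 \cdot 10^{-5}$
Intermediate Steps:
$d{\left(N,D \right)} = D + N^{2}$
$P{\left(C,V \right)} = \frac{255}{144 + C}$ ($P{\left(C,V \right)} = \frac{\left(3 + 12^{2}\right) + 108}{C + 144} = \frac{\left(3 + 144\right) + 108}{144 + C} = \frac{147 + 108}{144 + C} = \frac{255}{144 + C}$)
$\frac{1}{P{\left(T,-253 \right)} - 16454} = \frac{1}{\frac{255}{144 + 293} - 16454} = \frac{1}{\frac{255}{437} - 16454} = \frac{1}{- \frac{7190143}{437}} = - \frac{437}{7190143}$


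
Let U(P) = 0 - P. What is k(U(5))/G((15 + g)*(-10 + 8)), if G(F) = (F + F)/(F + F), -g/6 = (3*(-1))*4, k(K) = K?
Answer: -5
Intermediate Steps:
U(P) = -P
g = 72 (g = -6*3*(-1)*4 = -(-18)*4 = -6*(-12) = 72)
G(F) = 1 (G(F) = (2*F)/((2*F)) = (2*F)*(1/(2*F)) = 1)
k(U(5))/G((15 + g)*(-10 + 8)) = -1*5/1 = -5*1 = -5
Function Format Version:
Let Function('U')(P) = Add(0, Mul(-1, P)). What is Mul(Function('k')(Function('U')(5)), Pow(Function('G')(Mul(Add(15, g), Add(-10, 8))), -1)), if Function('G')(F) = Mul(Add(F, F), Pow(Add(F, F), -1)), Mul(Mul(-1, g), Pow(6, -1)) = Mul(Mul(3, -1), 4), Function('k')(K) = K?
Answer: -5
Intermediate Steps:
Function('U')(P) = Mul(-1, P)
g = 72 (g = Mul(-6, Mul(Mul(3, -1), 4)) = Mul(-6, Mul(-3, 4)) = Mul(-6, -12) = 72)
Function('G')(F) = 1 (Function('G')(F) = Mul(Mul(2, F), Pow(Mul(2, F), -1)) = Mul(Mul(2, F), Mul(Rational(1, 2), Pow(F, -1))) = 1)
Mul(Function('k')(Function('U')(5)), Pow(Function('G')(Mul(Add(15, g), Add(-10, 8))), -1)) = Mul(Mul(-1, 5), Pow(1, -1)) = Mul(-5, 1) = -5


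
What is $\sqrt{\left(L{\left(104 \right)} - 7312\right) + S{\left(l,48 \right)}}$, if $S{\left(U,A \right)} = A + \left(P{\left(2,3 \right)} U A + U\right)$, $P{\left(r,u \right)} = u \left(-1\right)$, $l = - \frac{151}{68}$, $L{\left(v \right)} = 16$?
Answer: $\frac{i \sqrt{8011607}}{34} \approx 83.249 i$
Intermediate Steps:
$l = - \frac{151}{68}$ ($l = \left(-151\right) \frac{1}{68} = - \frac{151}{68} \approx -2.2206$)
$P{\left(r,u \right)} = - u$
$S{\left(U,A \right)} = A + U - 3 A U$ ($S{\left(U,A \right)} = A + \left(\left(-1\right) 3 U A + U\right) = A + \left(- 3 U A + U\right) = A - \left(- U + 3 A U\right) = A + U - 3 A U$)
$\sqrt{\left(L{\left(104 \right)} - 7312\right) + S{\left(l,48 \right)}} = \sqrt{\left(16 - 7312\right) - \left(- \frac{3113}{68} - \frac{5436}{17}\right)} = \sqrt{-7296 + \left(48 - \frac{151}{68} + \frac{5436}{17}\right)} = \sqrt{-7296 + \frac{24857}{68}} = \sqrt{- \frac{471271}{68}} = \frac{i \sqrt{8011607}}{34}$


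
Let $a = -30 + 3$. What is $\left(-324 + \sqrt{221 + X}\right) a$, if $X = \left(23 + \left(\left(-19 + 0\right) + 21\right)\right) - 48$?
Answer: $8748 - 81 \sqrt{22} \approx 8368.1$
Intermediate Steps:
$a = -27$
$X = -23$ ($X = \left(23 + \left(-19 + 21\right)\right) - 48 = \left(23 + 2\right) - 48 = 25 - 48 = -23$)
$\left(-324 + \sqrt{221 + X}\right) a = \left(-324 + \sqrt{221 - 23}\right) \left(-27\right) = \left(-324 + \sqrt{198}\right) \left(-27\right) = \left(-324 + 3 \sqrt{22}\right) \left(-27\right) = 8748 - 81 \sqrt{22}$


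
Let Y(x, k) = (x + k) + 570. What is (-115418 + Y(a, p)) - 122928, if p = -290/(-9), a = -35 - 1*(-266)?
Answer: -2137615/9 ≈ -2.3751e+5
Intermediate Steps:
a = 231 (a = -35 + 266 = 231)
p = 290/9 (p = -290*(-⅑) = 290/9 ≈ 32.222)
Y(x, k) = 570 + k + x (Y(x, k) = (k + x) + 570 = 570 + k + x)
(-115418 + Y(a, p)) - 122928 = (-115418 + (570 + 290/9 + 231)) - 122928 = (-115418 + 7499/9) - 122928 = -1031263/9 - 122928 = -2137615/9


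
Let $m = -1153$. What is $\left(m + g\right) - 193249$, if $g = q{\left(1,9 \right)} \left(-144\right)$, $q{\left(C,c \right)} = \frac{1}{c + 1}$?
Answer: $- \frac{972082}{5} \approx -1.9442 \cdot 10^{5}$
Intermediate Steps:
$q{\left(C,c \right)} = \frac{1}{1 + c}$
$g = - \frac{72}{5}$ ($g = \frac{1}{1 + 9} \left(-144\right) = \frac{1}{10} \left(-144\right) = - \frac{72}{5} \approx -14.4$)
$\left(m + g\right) - 193249 = \left(-1153 - \frac{72}{5}\right) - 193249 = - \frac{5837}{5} - 193249 = - \frac{972082}{5}$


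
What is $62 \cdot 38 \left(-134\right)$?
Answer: $-315704$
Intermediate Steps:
$62 \cdot 38 \left(-134\right) = 62 \left(-5092\right) = -315704$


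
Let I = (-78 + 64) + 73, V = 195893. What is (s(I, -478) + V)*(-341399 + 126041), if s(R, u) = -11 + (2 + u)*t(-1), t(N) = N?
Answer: -42287266164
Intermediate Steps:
I = 59 (I = -14 + 73 = 59)
s(R, u) = -13 - u (s(R, u) = -11 + (2 + u)*(-1) = -11 + (-2 - u) = -13 - u)
(s(I, -478) + V)*(-341399 + 126041) = ((-13 - 1*(-478)) + 195893)*(-341399 + 126041) = ((-13 + 478) + 195893)*(-215358) = (465 + 195893)*(-215358) = 196358*(-215358) = -42287266164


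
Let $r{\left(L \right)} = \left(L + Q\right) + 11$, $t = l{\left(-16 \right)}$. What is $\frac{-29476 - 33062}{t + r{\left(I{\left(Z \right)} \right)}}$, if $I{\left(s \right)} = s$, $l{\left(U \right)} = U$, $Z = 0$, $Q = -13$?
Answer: $\frac{10423}{3} \approx 3474.3$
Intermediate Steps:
$t = -16$
$r{\left(L \right)} = -2 + L$ ($r{\left(L \right)} = \left(L - 13\right) + 11 = \left(-13 + L\right) + 11 = -2 + L$)
$\frac{-29476 - 33062}{t + r{\left(I{\left(Z \right)} \right)}} = \frac{-29476 - 33062}{-16 + \left(-2 + 0\right)} = - \frac{62538}{-16 - 2} = - \frac{62538}{-18} = \left(-62538\right) \left(- \frac{1}{18}\right) = \frac{10423}{3}$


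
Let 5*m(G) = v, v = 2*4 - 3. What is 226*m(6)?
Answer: 226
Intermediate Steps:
v = 5 (v = 8 - 3 = 5)
m(G) = 1 (m(G) = (⅕)*5 = 1)
226*m(6) = 226*1 = 226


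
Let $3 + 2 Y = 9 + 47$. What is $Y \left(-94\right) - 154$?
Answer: $-2645$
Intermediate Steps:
$Y = \frac{53}{2}$ ($Y = - \frac{3}{2} + \frac{9 + 47}{2} = - \frac{3}{2} + \frac{1}{2} \cdot 56 = - \frac{3}{2} + 28 = \frac{53}{2} \approx 26.5$)
$Y \left(-94\right) - 154 = \frac{53}{2} \left(-94\right) - 154 = -2491 - 154 = -2645$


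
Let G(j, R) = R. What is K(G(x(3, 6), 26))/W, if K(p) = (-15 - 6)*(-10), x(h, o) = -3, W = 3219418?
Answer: 105/1609709 ≈ 6.5229e-5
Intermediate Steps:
K(p) = 210 (K(p) = -21*(-10) = 210)
K(G(x(3, 6), 26))/W = 210/3219418 = 210*(1/3219418) = 105/1609709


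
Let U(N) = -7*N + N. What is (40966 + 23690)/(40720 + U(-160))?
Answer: 4041/2605 ≈ 1.5512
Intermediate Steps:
U(N) = -6*N
(40966 + 23690)/(40720 + U(-160)) = (40966 + 23690)/(40720 - 6*(-160)) = 64656/(40720 + 960) = 64656/41680 = 64656*(1/41680) = 4041/2605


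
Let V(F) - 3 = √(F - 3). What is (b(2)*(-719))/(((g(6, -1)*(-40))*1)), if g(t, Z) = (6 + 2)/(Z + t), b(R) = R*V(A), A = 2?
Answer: 2157/32 + 719*I/32 ≈ 67.406 + 22.469*I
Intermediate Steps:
V(F) = 3 + √(-3 + F) (V(F) = 3 + √(F - 3) = 3 + √(-3 + F))
b(R) = R*(3 + I) (b(R) = R*(3 + √(-3 + 2)) = R*(3 + √(-1)) = R*(3 + I))
g(t, Z) = 8/(Z + t)
(b(2)*(-719))/(((g(6, -1)*(-40))*1)) = ((2*(3 + I))*(-719))/((((8/(-1 + 6))*(-40))*1)) = ((6 + 2*I)*(-719))/((((8/5)*(-40))*1)) = (-4314 - 1438*I)/((((8*(⅕))*(-40))*1)) = (-4314 - 1438*I)/((((8/5)*(-40))*1)) = (-4314 - 1438*I)/((-64*1)) = (-4314 - 1438*I)/(-64) = (-4314 - 1438*I)*(-1/64) = 2157/32 + 719*I/32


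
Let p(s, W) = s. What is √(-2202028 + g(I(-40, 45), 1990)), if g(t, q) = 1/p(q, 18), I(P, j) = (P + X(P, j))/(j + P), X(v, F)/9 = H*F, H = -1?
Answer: I*√8720251080810/1990 ≈ 1483.9*I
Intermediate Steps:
X(v, F) = -9*F (X(v, F) = 9*(-F) = -9*F)
I(P, j) = (P - 9*j)/(P + j) (I(P, j) = (P - 9*j)/(j + P) = (P - 9*j)/(P + j))
g(t, q) = 1/q
√(-2202028 + g(I(-40, 45), 1990)) = √(-2202028 + 1/1990) = √(-4382035719/1990) = I*√8720251080810/1990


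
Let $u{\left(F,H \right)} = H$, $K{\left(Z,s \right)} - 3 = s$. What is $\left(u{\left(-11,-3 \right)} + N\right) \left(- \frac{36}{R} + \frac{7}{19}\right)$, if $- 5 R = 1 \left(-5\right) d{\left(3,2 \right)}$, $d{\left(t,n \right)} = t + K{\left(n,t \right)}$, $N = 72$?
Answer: $- \frac{4761}{19} \approx -250.58$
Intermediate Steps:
$K{\left(Z,s \right)} = 3 + s$
$d{\left(t,n \right)} = 3 + 2 t$ ($d{\left(t,n \right)} = t + \left(3 + t\right) = 3 + 2 t$)
$R = 9$ ($R = - \frac{1 \left(-5\right) \left(3 + 2 \cdot 3\right)}{5} = - \frac{\left(-5\right) \left(3 + 6\right)}{5} = - \frac{\left(-5\right) 9}{5} = \left(- \frac{1}{5}\right) \left(-45\right) = 9$)
$\left(u{\left(-11,-3 \right)} + N\right) \left(- \frac{36}{R} + \frac{7}{19}\right) = \left(-3 + 72\right) \left(- \frac{36}{9} + \frac{7}{19}\right) = 69 \left(\left(-36\right) \frac{1}{9} + 7 \cdot \frac{1}{19}\right) = 69 \left(-4 + \frac{7}{19}\right) = 69 \left(- \frac{69}{19}\right) = - \frac{4761}{19}$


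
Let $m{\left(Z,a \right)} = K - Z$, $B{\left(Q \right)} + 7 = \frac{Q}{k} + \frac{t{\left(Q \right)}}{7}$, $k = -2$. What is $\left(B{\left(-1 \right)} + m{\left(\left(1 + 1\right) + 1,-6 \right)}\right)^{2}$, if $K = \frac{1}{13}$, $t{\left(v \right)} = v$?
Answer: $\frac{3031081}{33124} \approx 91.507$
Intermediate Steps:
$K = \frac{1}{13} \approx 0.076923$
$B{\left(Q \right)} = -7 - \frac{5 Q}{14}$ ($B{\left(Q \right)} = -7 + \left(\frac{Q}{-2} + \frac{Q}{7}\right) = -7 + \left(Q \left(- \frac{1}{2}\right) + Q \frac{1}{7}\right) = -7 + \left(- \frac{Q}{2} + \frac{Q}{7}\right) = -7 - \frac{5 Q}{14}$)
$m{\left(Z,a \right)} = \frac{1}{13} - Z$
$\left(B{\left(-1 \right)} + m{\left(\left(1 + 1\right) + 1,-6 \right)}\right)^{2} = \left(\left(-7 - - \frac{5}{14}\right) + \left(\frac{1}{13} - \left(\left(1 + 1\right) + 1\right)\right)\right)^{2} = \left(\left(-7 + \frac{5}{14}\right) + \left(\frac{1}{13} - \left(2 + 1\right)\right)\right)^{2} = \left(- \frac{93}{14} + \left(\frac{1}{13} - 3\right)\right)^{2} = \left(- \frac{93}{14} - \frac{38}{13}\right)^{2} = \left(- \frac{1741}{182}\right)^{2} = \frac{3031081}{33124}$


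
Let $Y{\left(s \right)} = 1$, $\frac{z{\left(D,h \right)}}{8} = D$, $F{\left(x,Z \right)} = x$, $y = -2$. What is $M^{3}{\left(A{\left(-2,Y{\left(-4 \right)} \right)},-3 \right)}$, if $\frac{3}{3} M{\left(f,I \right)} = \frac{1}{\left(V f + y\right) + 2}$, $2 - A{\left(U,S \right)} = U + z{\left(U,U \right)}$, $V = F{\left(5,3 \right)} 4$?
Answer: $\frac{1}{64000000} \approx 1.5625 \cdot 10^{-8}$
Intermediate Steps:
$z{\left(D,h \right)} = 8 D$
$V = 20$ ($V = 5 \cdot 4 = 20$)
$A{\left(U,S \right)} = 2 - 9 U$ ($A{\left(U,S \right)} = 2 - \left(U + 8 U\right) = 2 - 9 U$)
$M{\left(f,I \right)} = \frac{1}{20 f}$ ($M{\left(f,I \right)} = \frac{1}{\left(20 f - 2\right) + 2} = \frac{1}{\left(-2 + 20 f\right) + 2} = \frac{1}{20 f}$)
$M^{3}{\left(A{\left(-2,Y{\left(-4 \right)} \right)},-3 \right)} = \left(\frac{1}{20 \left(2 - -18\right)}\right)^{3} = \left(\frac{1}{20 \left(2 + 18\right)}\right)^{3} = \left(\frac{1}{20 \cdot 20}\right)^{3} = \left(\frac{1}{20} \cdot \frac{1}{20}\right)^{3} = \left(\frac{1}{400}\right)^{3} = \frac{1}{64000000}$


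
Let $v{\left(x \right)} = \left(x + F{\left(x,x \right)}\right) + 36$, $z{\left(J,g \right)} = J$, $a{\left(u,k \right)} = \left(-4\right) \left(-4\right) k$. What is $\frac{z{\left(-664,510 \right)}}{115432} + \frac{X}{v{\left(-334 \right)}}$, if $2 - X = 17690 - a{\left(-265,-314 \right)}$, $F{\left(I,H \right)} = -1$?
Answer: $\frac{327686631}{4314271} \approx 75.954$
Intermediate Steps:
$a{\left(u,k \right)} = 16 k$
$v{\left(x \right)} = 35 + x$ ($v{\left(x \right)} = \left(x - 1\right) + 36 = \left(-1 + x\right) + 36 = 35 + x$)
$X = -22712$ ($X = 2 - \left(17690 - 16 \left(-314\right)\right) = 2 - \left(17690 - -5024\right) = 2 - \left(17690 + 5024\right) = 2 - 22714 = -22712$)
$\frac{z{\left(-664,510 \right)}}{115432} + \frac{X}{v{\left(-334 \right)}} = - \frac{664}{115432} - \frac{22712}{35 - 334} = \left(-664\right) \frac{1}{115432} - \frac{22712}{-299} = - \frac{83}{14429} - - \frac{22712}{299} = - \frac{83}{14429} + \frac{22712}{299} = \frac{327686631}{4314271}$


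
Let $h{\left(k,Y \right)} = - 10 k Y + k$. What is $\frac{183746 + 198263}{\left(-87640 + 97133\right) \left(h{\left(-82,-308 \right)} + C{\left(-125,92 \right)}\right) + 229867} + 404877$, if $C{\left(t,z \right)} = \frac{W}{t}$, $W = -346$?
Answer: $\frac{121365644154212344}{299759295297} \approx 4.0488 \cdot 10^{5}$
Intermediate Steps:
$h{\left(k,Y \right)} = k - 10 Y k$ ($h{\left(k,Y \right)} = - 10 Y k + k = k - 10 Y k$)
$C{\left(t,z \right)} = - \frac{346}{t}$
$\frac{183746 + 198263}{\left(-87640 + 97133\right) \left(h{\left(-82,-308 \right)} + C{\left(-125,92 \right)}\right) + 229867} + 404877 = \frac{183746 + 198263}{\left(-87640 + 97133\right) \left(- 82 \left(1 - -3080\right) - \frac{346}{-125}\right) + 229867} + 404877 = \frac{382009}{9493 \left(- 82 \left(1 + 3080\right) - - \frac{346}{125}\right) + 229867} + 404877 = \frac{382009}{9493 \left(\left(-82\right) 3081 + \frac{346}{125}\right) + 229867} + 404877 = \frac{382009}{9493 \left(-252642 + \frac{346}{125}\right) + 229867} + 404877 = \frac{382009}{9493 \left(- \frac{31579904}{125}\right) + 229867} + 404877 = \frac{382009}{- \frac{299788028672}{125} + 229867} + 404877 = \frac{382009}{- \frac{299759295297}{125}} + 404877 = 382009 \left(- \frac{125}{299759295297}\right) + 404877 = - \frac{47751125}{299759295297} + 404877 = \frac{121365644154212344}{299759295297}$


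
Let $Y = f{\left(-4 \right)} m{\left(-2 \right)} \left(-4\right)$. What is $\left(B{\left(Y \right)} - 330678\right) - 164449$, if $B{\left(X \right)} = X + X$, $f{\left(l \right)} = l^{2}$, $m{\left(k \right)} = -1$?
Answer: $-494999$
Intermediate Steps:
$Y = 64$ ($Y = \left(-4\right)^{2} \left(-1\right) \left(-4\right) = 16 \left(-1\right) \left(-4\right) = \left(-16\right) \left(-4\right) = 64$)
$B{\left(X \right)} = 2 X$
$\left(B{\left(Y \right)} - 330678\right) - 164449 = \left(2 \cdot 64 - 330678\right) - 164449 = \left(128 - 330678\right) - 164449 = -330550 - 164449 = -494999$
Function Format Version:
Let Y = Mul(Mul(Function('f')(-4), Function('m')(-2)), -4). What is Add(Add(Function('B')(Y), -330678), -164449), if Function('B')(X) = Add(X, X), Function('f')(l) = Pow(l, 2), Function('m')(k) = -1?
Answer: -494999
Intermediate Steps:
Y = 64 (Y = Mul(Mul(Pow(-4, 2), -1), -4) = Mul(Mul(16, -1), -4) = Mul(-16, -4) = 64)
Function('B')(X) = Mul(2, X)
Add(Add(Function('B')(Y), -330678), -164449) = Add(Add(Mul(2, 64), -330678), -164449) = Add(Add(128, -330678), -164449) = Add(-330550, -164449) = -494999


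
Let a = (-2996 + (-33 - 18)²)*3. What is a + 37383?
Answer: 36198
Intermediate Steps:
a = -1185 (a = (-2996 + (-51)²)*3 = (-2996 + 2601)*3 = -395*3 = -1185)
a + 37383 = -1185 + 37383 = 36198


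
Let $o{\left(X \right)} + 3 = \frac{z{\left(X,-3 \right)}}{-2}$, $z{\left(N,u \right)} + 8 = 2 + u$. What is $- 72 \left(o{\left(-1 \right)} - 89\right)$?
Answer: $6300$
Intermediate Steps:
$z{\left(N,u \right)} = -6 + u$ ($z{\left(N,u \right)} = -8 + \left(2 + u\right) = -6 + u$)
$o{\left(X \right)} = \frac{3}{2}$ ($o{\left(X \right)} = -3 + \frac{-6 - 3}{-2} = -3 - - \frac{9}{2} = -3 + \frac{9}{2} = \frac{3}{2}$)
$- 72 \left(o{\left(-1 \right)} - 89\right) = - 72 \left(\frac{3}{2} - 89\right) = \left(-72\right) \left(- \frac{175}{2}\right) = 6300$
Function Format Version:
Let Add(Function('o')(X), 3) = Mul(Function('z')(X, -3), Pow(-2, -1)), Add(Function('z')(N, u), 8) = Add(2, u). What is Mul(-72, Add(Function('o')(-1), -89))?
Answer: 6300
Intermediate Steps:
Function('z')(N, u) = Add(-6, u) (Function('z')(N, u) = Add(-8, Add(2, u)) = Add(-6, u))
Function('o')(X) = Rational(3, 2) (Function('o')(X) = Add(-3, Mul(Add(-6, -3), Pow(-2, -1))) = Add(-3, Mul(-9, Rational(-1, 2))) = Add(-3, Rational(9, 2)) = Rational(3, 2))
Mul(-72, Add(Function('o')(-1), -89)) = Mul(-72, Add(Rational(3, 2), -89)) = Mul(-72, Rational(-175, 2)) = 6300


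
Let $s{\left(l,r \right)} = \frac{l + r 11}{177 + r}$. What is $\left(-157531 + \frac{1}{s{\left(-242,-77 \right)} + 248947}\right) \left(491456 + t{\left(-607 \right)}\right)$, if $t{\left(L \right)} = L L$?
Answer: $- \frac{3372130729566997605}{24893611} \approx -1.3546 \cdot 10^{11}$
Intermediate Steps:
$t{\left(L \right)} = L^{2}$
$s{\left(l,r \right)} = \frac{l + 11 r}{177 + r}$
$\left(-157531 + \frac{1}{s{\left(-242,-77 \right)} + 248947}\right) \left(491456 + t{\left(-607 \right)}\right) = \left(-157531 + \frac{1}{\frac{-242 + 11 \left(-77\right)}{177 - 77} + 248947}\right) \left(491456 + \left(-607\right)^{2}\right) = \left(-157531 + \frac{1}{\frac{-242 - 847}{100} + 248947}\right) \left(491456 + 368449\right) = \left(-157531 + \frac{1}{\frac{1}{100} \left(-1089\right) + 248947}\right) 859905 = \left(-157531 + \frac{1}{- \frac{1089}{100} + 248947}\right) 859905 = \left(-157531 + \frac{1}{\frac{24893611}{100}}\right) 859905 = \left(-157531 + \frac{100}{24893611}\right) 859905 = \left(- \frac{3921515434341}{24893611}\right) 859905 = - \frac{3372130729566997605}{24893611}$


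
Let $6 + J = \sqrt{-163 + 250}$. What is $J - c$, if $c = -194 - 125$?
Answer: $313 + \sqrt{87} \approx 322.33$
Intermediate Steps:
$c = -319$ ($c = -194 - 125 = -319$)
$J = -6 + \sqrt{87}$ ($J = -6 + \sqrt{-163 + 250} = -6 + \sqrt{87} \approx 3.3274$)
$J - c = \left(-6 + \sqrt{87}\right) - -319 = \left(-6 + \sqrt{87}\right) + 319 = 313 + \sqrt{87}$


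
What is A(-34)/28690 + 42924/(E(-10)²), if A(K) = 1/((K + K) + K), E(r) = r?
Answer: 6280596751/14631900 ≈ 429.24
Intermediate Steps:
A(K) = 1/(3*K) (A(K) = 1/(2*K + K) = 1/(3*K))
A(-34)/28690 + 42924/(E(-10)²) = ((⅓)/(-34))/28690 + 42924/((-10)²) = ((⅓)*(-1/34))*(1/28690) + 42924/100 = -1/102*1/28690 + 42924*(1/100) = -1/2926380 + 10731/25 = 6280596751/14631900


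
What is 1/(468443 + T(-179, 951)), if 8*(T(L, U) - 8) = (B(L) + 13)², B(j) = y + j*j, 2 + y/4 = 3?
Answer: 2/257865743 ≈ 7.7560e-9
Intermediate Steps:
y = 4 (y = -8 + 4*3 = -8 + 12 = 4)
B(j) = 4 + j² (B(j) = 4 + j*j = 4 + j²)
T(L, U) = 8 + (17 + L²)²/8 (T(L, U) = 8 + ((4 + L²) + 13)²/8 = 8 + (17 + L²)²/8)
1/(468443 + T(-179, 951)) = 1/(468443 + (8 + (17 + (-179)²)²/8)) = 1/(468443 + (8 + (17 + 32041)²/8)) = 1/(468443 + (8 + (⅛)*32058²)) = 1/(468443 + (8 + (⅛)*1027715364)) = 1/(468443 + (8 + 256928841/2)) = 1/(468443 + 256928857/2) = 1/(257865743/2) = 2/257865743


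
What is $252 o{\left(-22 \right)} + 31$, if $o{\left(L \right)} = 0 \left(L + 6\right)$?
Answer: $31$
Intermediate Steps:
$o{\left(L \right)} = 0$ ($o{\left(L \right)} = 0 \left(6 + L\right) = 0$)
$252 o{\left(-22 \right)} + 31 = 252 \cdot 0 + 31 = 0 + 31 = 31$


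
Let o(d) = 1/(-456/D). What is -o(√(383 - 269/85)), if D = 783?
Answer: 261/152 ≈ 1.7171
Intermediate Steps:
o(d) = -261/152 (o(d) = 1/(-456/783) = 1/(-456*1/783) = 1/(-152/261) = -261/152)
-o(√(383 - 269/85)) = -1*(-261/152) = 261/152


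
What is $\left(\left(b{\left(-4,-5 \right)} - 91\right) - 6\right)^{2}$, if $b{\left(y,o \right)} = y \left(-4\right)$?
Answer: $6561$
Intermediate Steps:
$b{\left(y,o \right)} = - 4 y$
$\left(\left(b{\left(-4,-5 \right)} - 91\right) - 6\right)^{2} = \left(\left(\left(-4\right) \left(-4\right) - 91\right) - 6\right)^{2} = \left(\left(16 - 91\right) - 6\right)^{2} = \left(-75 - 6\right)^{2} = \left(-81\right)^{2} = 6561$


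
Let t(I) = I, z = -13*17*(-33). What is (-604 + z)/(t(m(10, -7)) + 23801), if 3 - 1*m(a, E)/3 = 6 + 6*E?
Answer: 6689/23918 ≈ 0.27966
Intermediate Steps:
m(a, E) = -9 - 18*E (m(a, E) = 9 - 3*(6 + 6*E) = 9 + (-18 - 18*E) = -9 - 18*E)
z = 7293 (z = -221*(-33) = 7293)
(-604 + z)/(t(m(10, -7)) + 23801) = (-604 + 7293)/((-9 - 18*(-7)) + 23801) = 6689/((-9 + 126) + 23801) = 6689/(117 + 23801) = 6689/23918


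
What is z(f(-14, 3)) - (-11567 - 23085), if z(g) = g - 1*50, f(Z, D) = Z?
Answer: 34588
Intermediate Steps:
z(g) = -50 + g (z(g) = g - 50 = -50 + g)
z(f(-14, 3)) - (-11567 - 23085) = (-50 - 14) - (-11567 - 23085) = -64 - 1*(-34652) = -64 + 34652 = 34588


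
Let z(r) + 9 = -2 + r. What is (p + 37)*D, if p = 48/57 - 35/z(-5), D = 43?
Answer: 523267/304 ≈ 1721.3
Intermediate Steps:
z(r) = -11 + r (z(r) = -9 + (-2 + r) = -11 + r)
p = 921/304 (p = 48/57 - 35/(-11 - 5) = 48*(1/57) - 35/(-16) = 16/19 - 35*(-1/16) = 16/19 + 35/16 = 921/304 ≈ 3.0296)
(p + 37)*D = (921/304 + 37)*43 = (12169/304)*43 = 523267/304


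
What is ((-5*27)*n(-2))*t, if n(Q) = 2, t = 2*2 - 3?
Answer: -270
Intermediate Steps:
t = 1 (t = 4 - 3 = 1)
((-5*27)*n(-2))*t = (-5*27*2)*1 = -135*2*1 = -270*1 = -270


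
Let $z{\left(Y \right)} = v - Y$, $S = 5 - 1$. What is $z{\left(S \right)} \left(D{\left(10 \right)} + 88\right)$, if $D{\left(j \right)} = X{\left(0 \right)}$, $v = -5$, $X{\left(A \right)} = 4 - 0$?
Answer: $-828$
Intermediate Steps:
$X{\left(A \right)} = 4$ ($X{\left(A \right)} = 4 + 0 = 4$)
$S = 4$ ($S = 5 - 1 = 4$)
$D{\left(j \right)} = 4$
$z{\left(Y \right)} = -5 - Y$
$z{\left(S \right)} \left(D{\left(10 \right)} + 88\right) = \left(-5 - 4\right) \left(4 + 88\right) = \left(-5 - 4\right) 92 = \left(-9\right) 92 = -828$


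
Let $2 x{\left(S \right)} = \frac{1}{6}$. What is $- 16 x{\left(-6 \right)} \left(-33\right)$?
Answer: $44$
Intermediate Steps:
$x{\left(S \right)} = \frac{1}{12}$ ($x{\left(S \right)} = \frac{1}{2 \cdot 6} = \frac{1}{2} \cdot \frac{1}{6} = \frac{1}{12}$)
$- 16 x{\left(-6 \right)} \left(-33\right) = \left(-16\right) \frac{1}{12} \left(-33\right) = \left(- \frac{4}{3}\right) \left(-33\right) = 44$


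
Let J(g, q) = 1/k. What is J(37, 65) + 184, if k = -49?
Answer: 9015/49 ≈ 183.98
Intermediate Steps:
J(g, q) = -1/49 (J(g, q) = 1/(-49) = -1/49)
J(37, 65) + 184 = -1/49 + 184 = 9015/49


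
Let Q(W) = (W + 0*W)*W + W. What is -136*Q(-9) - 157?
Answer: -9949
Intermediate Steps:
Q(W) = W + W² (Q(W) = (W + 0)*W + W = W*W + W = W² + W = W + W²)
-136*Q(-9) - 157 = -(-1224)*(1 - 9) - 157 = -(-1224)*(-8) - 157 = -136*72 - 157 = -9792 - 157 = -9949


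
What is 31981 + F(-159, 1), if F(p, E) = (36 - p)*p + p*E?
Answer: 817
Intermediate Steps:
F(p, E) = E*p + p*(36 - p) (F(p, E) = p*(36 - p) + E*p = E*p + p*(36 - p))
31981 + F(-159, 1) = 31981 - 159*(36 + 1 - 1*(-159)) = 31981 - 159*(36 + 1 + 159) = 31981 - 159*196 = 31981 - 31164 = 817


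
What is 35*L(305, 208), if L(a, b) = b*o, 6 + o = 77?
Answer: 516880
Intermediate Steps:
o = 71 (o = -6 + 77 = 71)
L(a, b) = 71*b (L(a, b) = b*71 = 71*b)
35*L(305, 208) = 35*(71*208) = 35*14768 = 516880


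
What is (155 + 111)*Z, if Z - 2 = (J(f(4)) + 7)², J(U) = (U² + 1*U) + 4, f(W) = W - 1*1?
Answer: 141246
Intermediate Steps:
f(W) = -1 + W (f(W) = W - 1 = -1 + W)
J(U) = 4 + U + U² (J(U) = (U² + U) + 4 = (U + U²) + 4 = 4 + U + U²)
Z = 531 (Z = 2 + ((4 + (-1 + 4) + (-1 + 4)²) + 7)² = 2 + ((4 + 3 + 3²) + 7)² = 2 + ((4 + 3 + 9) + 7)² = 2 + (16 + 7)² = 2 + 23² = 2 + 529 = 531)
(155 + 111)*Z = (155 + 111)*531 = 266*531 = 141246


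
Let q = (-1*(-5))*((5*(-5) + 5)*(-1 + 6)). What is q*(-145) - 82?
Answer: 72418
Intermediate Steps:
q = -500 (q = 5*((-25 + 5)*5) = 5*(-20*5) = 5*(-100) = -500)
q*(-145) - 82 = -500*(-145) - 82 = 72500 - 82 = 72418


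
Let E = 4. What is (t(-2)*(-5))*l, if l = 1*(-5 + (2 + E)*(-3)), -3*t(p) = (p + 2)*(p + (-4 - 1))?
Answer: 0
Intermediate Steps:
t(p) = -(-5 + p)*(2 + p)/3 (t(p) = -(p + 2)*(p + (-4 - 1))/3 = -(2 + p)*(p - 5)/3 = -(2 + p)*(-5 + p)/3 = -(-5 + p)*(2 + p)/3)
l = -23 (l = 1*(-5 + (2 + 4)*(-3)) = 1*(-5 + 6*(-3)) = 1*(-5 - 18) = 1*(-23) = -23)
(t(-2)*(-5))*l = ((10/3 - 2 - 1/3*(-2)**2)*(-5))*(-23) = ((10/3 - 2 - 1/3*4)*(-5))*(-23) = ((10/3 - 2 - 4/3)*(-5))*(-23) = (0*(-5))*(-23) = 0*(-23) = 0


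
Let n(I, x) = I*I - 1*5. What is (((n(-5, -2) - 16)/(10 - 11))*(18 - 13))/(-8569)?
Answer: 20/8569 ≈ 0.0023340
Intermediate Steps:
n(I, x) = -5 + I² (n(I, x) = I² - 5 = -5 + I²)
(((n(-5, -2) - 16)/(10 - 11))*(18 - 13))/(-8569) = ((((-5 + (-5)²) - 16)/(10 - 11))*(18 - 13))/(-8569) = ((((-5 + 25) - 16)/(-1))*5)*(-1/8569) = (((20 - 16)*(-1))*5)*(-1/8569) = ((4*(-1))*5)*(-1/8569) = -4*5*(-1/8569) = -20*(-1/8569) = 20/8569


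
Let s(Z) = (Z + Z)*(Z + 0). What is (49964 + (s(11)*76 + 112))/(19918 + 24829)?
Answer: 68468/44747 ≈ 1.5301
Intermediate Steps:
s(Z) = 2*Z² (s(Z) = (2*Z)*Z = 2*Z²)
(49964 + (s(11)*76 + 112))/(19918 + 24829) = (49964 + ((2*11²)*76 + 112))/(19918 + 24829) = (49964 + ((2*121)*76 + 112))/44747 = (49964 + (242*76 + 112))*(1/44747) = (49964 + (18392 + 112))*(1/44747) = (49964 + 18504)*(1/44747) = 68468*(1/44747) = 68468/44747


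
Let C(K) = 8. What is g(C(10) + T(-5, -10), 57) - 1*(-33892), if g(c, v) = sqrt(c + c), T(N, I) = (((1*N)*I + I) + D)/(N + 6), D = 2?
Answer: 33902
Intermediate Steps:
T(N, I) = (2 + I + I*N)/(6 + N) (T(N, I) = (((1*N)*I + I) + 2)/(N + 6) = ((N*I + I) + 2)/(6 + N) = ((I*N + I) + 2)/(6 + N) = ((I + I*N) + 2)/(6 + N) = (2 + I + I*N)/(6 + N))
g(c, v) = sqrt(2)*sqrt(c) (g(c, v) = sqrt(2*c) = sqrt(2)*sqrt(c))
g(C(10) + T(-5, -10), 57) - 1*(-33892) = sqrt(2)*sqrt(8 + (2 - 10 - 10*(-5))/(6 - 5)) - 1*(-33892) = sqrt(2)*sqrt(8 + (2 - 10 + 50)/1) + 33892 = sqrt(2)*sqrt(8 + 1*42) + 33892 = sqrt(2)*sqrt(8 + 42) + 33892 = sqrt(2)*sqrt(50) + 33892 = sqrt(2)*(5*sqrt(2)) + 33892 = 10 + 33892 = 33902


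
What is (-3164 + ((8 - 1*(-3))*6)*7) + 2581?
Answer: -121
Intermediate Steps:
(-3164 + ((8 - 1*(-3))*6)*7) + 2581 = (-3164 + ((8 + 3)*6)*7) + 2581 = (-3164 + (11*6)*7) + 2581 = (-3164 + 66*7) + 2581 = (-3164 + 462) + 2581 = -2702 + 2581 = -121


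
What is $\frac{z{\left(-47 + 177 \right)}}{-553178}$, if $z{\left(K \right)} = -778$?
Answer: $\frac{389}{276589} \approx 0.0014064$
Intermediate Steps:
$\frac{z{\left(-47 + 177 \right)}}{-553178} = - \frac{778}{-553178} = \left(-778\right) \left(- \frac{1}{553178}\right) = \frac{389}{276589}$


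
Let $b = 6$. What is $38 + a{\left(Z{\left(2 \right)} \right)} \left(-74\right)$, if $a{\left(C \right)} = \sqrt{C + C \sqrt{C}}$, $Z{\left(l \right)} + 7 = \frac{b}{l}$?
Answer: $38 - 148 \sqrt{-1 - 2 i} \approx -78.35 + 188.26 i$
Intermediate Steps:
$Z{\left(l \right)} = -7 + \frac{6}{l}$
$a{\left(C \right)} = \sqrt{C + C^{\frac{3}{2}}}$
$38 + a{\left(Z{\left(2 \right)} \right)} \left(-74\right) = 38 + \sqrt{\left(-7 + \frac{6}{2}\right) + \left(-7 + \frac{6}{2}\right)^{\frac{3}{2}}} \left(-74\right) = 38 + \sqrt{\left(-7 + 6 \cdot \frac{1}{2}\right) + \left(-7 + 6 \cdot \frac{1}{2}\right)^{\frac{3}{2}}} \left(-74\right) = 38 + \sqrt{\left(-7 + 3\right) + \left(-7 + 3\right)^{\frac{3}{2}}} \left(-74\right) = 38 + \sqrt{-4 + \left(-4\right)^{\frac{3}{2}}} \left(-74\right) = 38 + \sqrt{-4 - 8 i} \left(-74\right) = 38 - 74 \sqrt{-4 - 8 i}$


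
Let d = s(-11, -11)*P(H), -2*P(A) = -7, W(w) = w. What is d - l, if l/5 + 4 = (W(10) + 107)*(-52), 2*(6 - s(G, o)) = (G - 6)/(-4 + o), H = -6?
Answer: 1827541/60 ≈ 30459.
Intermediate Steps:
s(G, o) = 6 - (-6 + G)/(2*(-4 + o)) (s(G, o) = 6 - (G - 6)/(2*(-4 + o)) = 6 - (-6 + G)/(2*(-4 + o)))
P(A) = 7/2 (P(A) = -½*(-7) = 7/2)
l = -30440 (l = -20 + 5*((10 + 107)*(-52)) = -20 + 5*(117*(-52)) = -20 + 5*(-6084) = -20 - 30420 = -30440)
d = 1141/60 (d = ((-42 - 1*(-11) + 12*(-11))/(2*(-4 - 11)))*(7/2) = ((½)*(-42 + 11 - 132)/(-15))*(7/2) = ((½)*(-1/15)*(-163))*(7/2) = (163/30)*(7/2) = 1141/60 ≈ 19.017)
d - l = 1141/60 - 1*(-30440) = 1141/60 + 30440 = 1827541/60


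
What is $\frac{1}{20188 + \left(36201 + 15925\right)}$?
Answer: $\frac{1}{72314} \approx 1.3829 \cdot 10^{-5}$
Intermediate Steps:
$\frac{1}{20188 + \left(36201 + 15925\right)} = \frac{1}{20188 + 52126} = \frac{1}{72314}$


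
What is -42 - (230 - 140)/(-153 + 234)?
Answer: -388/9 ≈ -43.111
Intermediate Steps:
-42 - (230 - 140)/(-153 + 234) = -42 - 90/81 = -42 - 1*10/9 = -42 - 10/9 = -388/9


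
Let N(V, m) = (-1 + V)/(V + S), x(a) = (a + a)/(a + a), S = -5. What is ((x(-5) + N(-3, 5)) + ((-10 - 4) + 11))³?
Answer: -27/8 ≈ -3.3750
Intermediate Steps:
x(a) = 1 (x(a) = (2*a)/((2*a)) = (2*a)*(1/(2*a)) = 1)
N(V, m) = (-1 + V)/(-5 + V) (N(V, m) = (-1 + V)/(V - 5) = (-1 + V)/(-5 + V))
((x(-5) + N(-3, 5)) + ((-10 - 4) + 11))³ = ((1 + (-1 - 3)/(-5 - 3)) + ((-10 - 4) + 11))³ = ((1 - 4/(-8)) + (-14 + 11))³ = ((1 - ⅛*(-4)) - 3)³ = ((1 + ½) - 3)³ = (3/2 - 3)³ = (-3/2)³ = -27/8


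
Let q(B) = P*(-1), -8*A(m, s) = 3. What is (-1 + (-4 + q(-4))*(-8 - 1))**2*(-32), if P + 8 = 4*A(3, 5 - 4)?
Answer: -81608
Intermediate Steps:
A(m, s) = -3/8 (A(m, s) = -1/8*3 = -3/8)
P = -19/2 (P = -8 + 4*(-3/8) = -8 - 3/2 = -19/2 ≈ -9.5000)
q(B) = 19/2 (q(B) = -19/2*(-1) = 19/2)
(-1 + (-4 + q(-4))*(-8 - 1))**2*(-32) = (-1 + (-4 + 19/2)*(-8 - 1))**2*(-32) = (-1 + (11/2)*(-9))**2*(-32) = (-1 - 99/2)**2*(-32) = (-101/2)**2*(-32) = (10201/4)*(-32) = -81608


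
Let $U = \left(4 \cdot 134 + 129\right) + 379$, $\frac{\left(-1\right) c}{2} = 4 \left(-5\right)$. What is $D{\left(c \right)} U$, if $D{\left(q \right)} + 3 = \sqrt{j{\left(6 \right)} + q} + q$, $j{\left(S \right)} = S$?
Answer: $38628 + 1044 \sqrt{46} \approx 45709.0$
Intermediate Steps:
$c = 40$ ($c = - 2 \cdot 4 \left(-5\right) = \left(-2\right) \left(-20\right) = 40$)
$U = 1044$ ($U = \left(536 + 129\right) + 379 = 665 + 379 = 1044$)
$D{\left(q \right)} = -3 + q + \sqrt{6 + q}$ ($D{\left(q \right)} = -3 + \left(\sqrt{6 + q} + q\right) = -3 + \left(q + \sqrt{6 + q}\right) = -3 + q + \sqrt{6 + q}$)
$D{\left(c \right)} U = \left(-3 + 40 + \sqrt{6 + 40}\right) 1044 = \left(-3 + 40 + \sqrt{46}\right) 1044 = \left(37 + \sqrt{46}\right) 1044 = 38628 + 1044 \sqrt{46}$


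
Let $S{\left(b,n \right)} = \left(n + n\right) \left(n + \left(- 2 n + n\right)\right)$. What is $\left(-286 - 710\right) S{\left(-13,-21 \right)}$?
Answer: $0$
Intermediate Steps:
$S{\left(b,n \right)} = 0$ ($S{\left(b,n \right)} = 2 n \left(n - n\right) = 2 n 0 = 0$)
$\left(-286 - 710\right) S{\left(-13,-21 \right)} = \left(-286 - 710\right) 0 = \left(-996\right) 0 = 0$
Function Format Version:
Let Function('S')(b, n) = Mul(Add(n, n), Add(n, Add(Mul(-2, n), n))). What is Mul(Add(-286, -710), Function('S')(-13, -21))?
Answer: 0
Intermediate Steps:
Function('S')(b, n) = 0 (Function('S')(b, n) = Mul(Mul(2, n), Add(n, Mul(-1, n))) = Mul(Mul(2, n), 0) = 0)
Mul(Add(-286, -710), Function('S')(-13, -21)) = Mul(Add(-286, -710), 0) = Mul(-996, 0) = 0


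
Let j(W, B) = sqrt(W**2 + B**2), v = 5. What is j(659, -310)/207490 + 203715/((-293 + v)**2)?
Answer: 2515/1024 + sqrt(530381)/207490 ≈ 2.4596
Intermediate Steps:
j(W, B) = sqrt(B**2 + W**2)
j(659, -310)/207490 + 203715/((-293 + v)**2) = sqrt((-310)**2 + 659**2)/207490 + 203715/((-293 + 5)**2) = sqrt(96100 + 434281)*(1/207490) + 203715/((-288)**2) = sqrt(530381)*(1/207490) + 203715/82944 = sqrt(530381)/207490 + 203715*(1/82944) = sqrt(530381)/207490 + 2515/1024 = 2515/1024 + sqrt(530381)/207490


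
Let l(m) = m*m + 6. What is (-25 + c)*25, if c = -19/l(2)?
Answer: -1345/2 ≈ -672.50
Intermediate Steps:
l(m) = 6 + m² (l(m) = m² + 6 = 6 + m²)
c = -19/10 (c = -19/(6 + 2²) = -19/(6 + 4) = -19/10 ≈ -1.9000)
(-25 + c)*25 = (-25 - 19/10)*25 = -269/10*25 = -1345/2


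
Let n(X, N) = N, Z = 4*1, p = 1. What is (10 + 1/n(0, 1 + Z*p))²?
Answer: 2601/25 ≈ 104.04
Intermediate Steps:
Z = 4
(10 + 1/n(0, 1 + Z*p))² = (10 + 1/(1 + 4*1))² = (10 + 1/(1 + 4))² = (10 + 1/5)² = (10 + ⅕)² = (51/5)² = 2601/25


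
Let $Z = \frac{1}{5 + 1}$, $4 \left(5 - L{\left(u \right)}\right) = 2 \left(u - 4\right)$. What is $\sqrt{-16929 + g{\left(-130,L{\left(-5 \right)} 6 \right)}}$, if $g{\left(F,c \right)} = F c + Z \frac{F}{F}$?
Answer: $\frac{i \sqrt{876198}}{6} \approx 156.01 i$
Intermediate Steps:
$L{\left(u \right)} = 7 - \frac{u}{2}$ ($L{\left(u \right)} = 5 - \frac{2 \left(u - 4\right)}{4} = 5 - \frac{2 \left(-4 + u\right)}{4} = 5 - \frac{-8 + 2 u}{4} = 5 - \left(-2 + \frac{u}{2}\right) = 7 - \frac{u}{2}$)
$Z = \frac{1}{6} \approx 0.16667$
$g{\left(F,c \right)} = \frac{1}{6} + F c$ ($g{\left(F,c \right)} = F c + \frac{F \frac{1}{F}}{6} = F c + \frac{1}{6} \cdot 1 = F c + \frac{1}{6} = \frac{1}{6} + F c$)
$\sqrt{-16929 + g{\left(-130,L{\left(-5 \right)} 6 \right)}} = \sqrt{-16929 + \left(\frac{1}{6} - 130 \left(7 - - \frac{5}{2}\right) 6\right)} = \sqrt{-16929 + \left(\frac{1}{6} - 130 \left(7 + \frac{5}{2}\right) 6\right)} = \sqrt{-16929 + \left(\frac{1}{6} - 130 \cdot \frac{19}{2} \cdot 6\right)} = \sqrt{-16929 + \left(\frac{1}{6} - 7410\right)} = \sqrt{-16929 - \frac{44459}{6}} = \sqrt{- \frac{146033}{6}} = \frac{i \sqrt{876198}}{6}$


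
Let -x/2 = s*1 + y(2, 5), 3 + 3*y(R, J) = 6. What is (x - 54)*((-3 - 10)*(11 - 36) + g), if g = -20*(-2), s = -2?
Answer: -18980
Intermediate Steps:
y(R, J) = 1 (y(R, J) = -1 + (⅓)*6 = -1 + 2 = 1)
x = 2 (x = -2*(-2*1 + 1) = -2*(-2 + 1) = -2*(-1) = 2)
g = 40
(x - 54)*((-3 - 10)*(11 - 36) + g) = (2 - 54)*((-3 - 10)*(11 - 36) + 40) = -52*(-13*(-25) + 40) = -52*(325 + 40) = -52*365 = -18980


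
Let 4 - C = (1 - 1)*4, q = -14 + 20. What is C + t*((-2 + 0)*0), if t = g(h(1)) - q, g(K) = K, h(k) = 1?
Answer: 4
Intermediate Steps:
q = 6
t = -5 (t = 1 - 1*6 = 1 - 6 = -5)
C = 4 (C = 4 - (1 - 1)*4 = 4 - 0*4 = 4 - 1*0 = 4 + 0 = 4)
C + t*((-2 + 0)*0) = 4 - 5*(-2 + 0)*0 = 4 - (-10)*0 = 4 - 5*0 = 4 + 0 = 4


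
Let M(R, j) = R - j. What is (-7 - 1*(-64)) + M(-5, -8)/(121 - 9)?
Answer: 6387/112 ≈ 57.027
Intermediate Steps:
(-7 - 1*(-64)) + M(-5, -8)/(121 - 9) = (-7 - 1*(-64)) + (-5 - 1*(-8))/(121 - 9) = (-7 + 64) + (-5 + 8)/112 = 57 + (1/112)*3 = 57 + 3/112 = 6387/112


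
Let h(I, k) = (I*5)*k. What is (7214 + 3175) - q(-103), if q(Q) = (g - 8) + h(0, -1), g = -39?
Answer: 10436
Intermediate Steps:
h(I, k) = 5*I*k (h(I, k) = (5*I)*k = 5*I*k)
q(Q) = -47 (q(Q) = (-39 - 8) + 5*0*(-1) = -47 + 0 = -47)
(7214 + 3175) - q(-103) = (7214 + 3175) - 1*(-47) = 10389 + 47 = 10436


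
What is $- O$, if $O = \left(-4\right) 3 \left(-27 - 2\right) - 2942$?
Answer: $2594$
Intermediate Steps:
$O = -2594$ ($O = \left(-12\right) \left(-29\right) - 2942 = 348 - 2942 = -2594$)
$- O = \left(-1\right) \left(-2594\right) = 2594$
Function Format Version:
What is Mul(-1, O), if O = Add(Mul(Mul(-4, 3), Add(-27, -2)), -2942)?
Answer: 2594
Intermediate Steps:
O = -2594 (O = Add(Mul(-12, -29), -2942) = Add(348, -2942) = -2594)
Mul(-1, O) = Mul(-1, -2594) = 2594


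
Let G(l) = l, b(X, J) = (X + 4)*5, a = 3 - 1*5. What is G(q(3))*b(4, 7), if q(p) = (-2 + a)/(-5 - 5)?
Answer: 16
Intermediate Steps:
a = -2 (a = 3 - 5 = -2)
b(X, J) = 20 + 5*X (b(X, J) = (4 + X)*5 = 20 + 5*X)
q(p) = ⅖ (q(p) = (-2 - 2)/(-5 - 5) = -4/(-10) = -4*(-⅒) = ⅖)
G(q(3))*b(4, 7) = 2*(20 + 5*4)/5 = 2*(20 + 20)/5 = (⅖)*40 = 16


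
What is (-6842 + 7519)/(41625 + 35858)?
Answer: 677/77483 ≈ 0.0087374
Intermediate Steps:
(-6842 + 7519)/(41625 + 35858) = 677/77483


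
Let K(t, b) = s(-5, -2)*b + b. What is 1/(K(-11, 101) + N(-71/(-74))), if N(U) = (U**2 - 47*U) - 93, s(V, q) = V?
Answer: -5476/2963469 ≈ -0.0018478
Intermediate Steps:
K(t, b) = -4*b (K(t, b) = -5*b + b = -4*b)
N(U) = -93 + U**2 - 47*U
1/(K(-11, 101) + N(-71/(-74))) = 1/(-4*101 + (-93 + (-71/(-74))**2 - (-3337)/(-74))) = 1/(-404 + (-93 + (-71*(-1/74))**2 - (-3337)*(-1)/74)) = 1/(-404 + (-93 + (71/74)**2 - 47*71/74)) = 1/(-404 + (-93 + 5041/5476 - 3337/74)) = 1/(-404 - 751165/5476) = 1/(-2963469/5476) = -5476/2963469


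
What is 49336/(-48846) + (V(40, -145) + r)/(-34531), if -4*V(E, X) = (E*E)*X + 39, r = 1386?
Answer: -1315403921/481914636 ≈ -2.7295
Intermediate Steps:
V(E, X) = -39/4 - X*E²/4 (V(E, X) = -((E*E)*X + 39)/4 = -(E²*X + 39)/4 = -(X*E² + 39)/4 = -(39 + X*E²)/4 = -39/4 - X*E²/4)
49336/(-48846) + (V(40, -145) + r)/(-34531) = 49336/(-48846) + ((-39/4 - ¼*(-145)*40²) + 1386)/(-34531) = 49336*(-1/48846) + ((-39/4 - ¼*(-145)*1600) + 1386)*(-1/34531) = -3524/3489 + ((-39/4 + 58000) + 1386)*(-1/34531) = -3524/3489 + (231961/4 + 1386)*(-1/34531) = -3524/3489 + (237505/4)*(-1/34531) = -3524/3489 - 237505/138124 = -1315403921/481914636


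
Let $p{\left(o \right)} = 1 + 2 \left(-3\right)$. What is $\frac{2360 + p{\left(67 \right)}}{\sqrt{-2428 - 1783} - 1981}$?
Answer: $- \frac{1555085}{1309524} - \frac{785 i \sqrt{4211}}{1309524} \approx -1.1875 - 0.0389 i$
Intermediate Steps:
$p{\left(o \right)} = -5$ ($p{\left(o \right)} = 1 - 6 = -5$)
$\frac{2360 + p{\left(67 \right)}}{\sqrt{-2428 - 1783} - 1981} = \frac{2360 - 5}{\sqrt{-2428 - 1783} - 1981} = \frac{2355}{\sqrt{-4211} - 1981} = \frac{2355}{i \sqrt{4211} - 1981} = \frac{2355}{-1981 + i \sqrt{4211}}$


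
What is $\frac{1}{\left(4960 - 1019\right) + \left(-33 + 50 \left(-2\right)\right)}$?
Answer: $\frac{1}{3808} \approx 0.00026261$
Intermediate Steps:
$\frac{1}{\left(4960 - 1019\right) + \left(-33 + 50 \left(-2\right)\right)} = \frac{1}{\left(4960 - 1019\right) - 133} = \frac{1}{3941 - 133} = \frac{1}{3808}$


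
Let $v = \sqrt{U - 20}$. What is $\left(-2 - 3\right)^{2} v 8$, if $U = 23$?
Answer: $200 \sqrt{3} \approx 346.41$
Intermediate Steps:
$v = \sqrt{3}$ ($v = \sqrt{23 - 20} = \sqrt{3} \approx 1.732$)
$\left(-2 - 3\right)^{2} v 8 = \left(-2 - 3\right)^{2} \sqrt{3} \cdot 8 = \left(-5\right)^{2} \sqrt{3} \cdot 8 = 25 \sqrt{3} \cdot 8 = 200 \sqrt{3}$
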